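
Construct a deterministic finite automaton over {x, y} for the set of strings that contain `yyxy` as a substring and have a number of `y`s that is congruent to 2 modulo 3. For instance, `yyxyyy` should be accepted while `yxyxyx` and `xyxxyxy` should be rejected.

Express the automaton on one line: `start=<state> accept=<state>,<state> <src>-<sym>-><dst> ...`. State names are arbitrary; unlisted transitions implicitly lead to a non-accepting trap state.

Run two small machines in parallel and take their product. The first has 5 states tracking whether and how much of `yyxy` has been seen; the second has 3 states tracking the count of `y`s modulo 3. A product state is a pair (one from each), accepting exactly when both do.
15 states suffice.
          x    y  
>  q0     q0   q1 
   q1     q2   q3 
   q2     q2   q4 
   q3     q5   q6 
   q4     q7   q6 
   q5     q7   q8 
   q6     q9  q10 
   q7     q7  q11 
   q8     q8  q12 
   q9     q0  q12 
   q10   q13   q3 
   q11    q0  q10 
   q12   q12  q14 
   q13    q2  q14 
 * q14   q14   q8 
(> = start, * = accepting)

start=q0 accept=q14 q0-x->q0 q0-y->q1 q1-x->q2 q1-y->q3 q2-x->q2 q2-y->q4 q3-x->q5 q3-y->q6 q4-x->q7 q4-y->q6 q5-x->q7 q5-y->q8 q6-x->q9 q6-y->q10 q7-x->q7 q7-y->q11 q8-x->q8 q8-y->q12 q9-x->q0 q9-y->q12 q10-x->q13 q10-y->q3 q11-x->q0 q11-y->q10 q12-x->q12 q12-y->q14 q13-x->q2 q13-y->q14 q14-x->q14 q14-y->q8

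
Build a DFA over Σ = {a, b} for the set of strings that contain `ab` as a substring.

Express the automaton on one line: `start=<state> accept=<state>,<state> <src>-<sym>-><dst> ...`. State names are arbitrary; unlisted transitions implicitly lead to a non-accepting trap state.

start=q0 accept=q2 q0-a->q1 q0-b->q0 q1-a->q1 q1-b->q2 q2-a->q2 q2-b->q2

States q0..q1 record the length of the longest prefix of `ab` that matches the current input suffix. Reaching q2 means `ab` has been seen, and we stay there forever. Accept from q2.
A 3-state machine:
        a   b  
>  q0   q1  q0 
   q1   q1  q2 
 * q2   q2  q2 
(> = start, * = accepting)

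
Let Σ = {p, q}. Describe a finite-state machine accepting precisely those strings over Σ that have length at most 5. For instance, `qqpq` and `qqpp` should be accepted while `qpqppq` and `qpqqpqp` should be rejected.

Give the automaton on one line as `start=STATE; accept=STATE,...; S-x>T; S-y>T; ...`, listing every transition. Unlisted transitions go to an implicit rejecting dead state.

Count input length up to 6: every symbol moves from S0 toward S6, which means 'more than 5' and absorbs. Accept from {S0, S1, S2, S3, S4, S5}.
With 7 states:
        p   q  
>* S0   S1  S1 
 * S1   S2  S2 
 * S2   S3  S3 
 * S3   S4  S4 
 * S4   S5  S5 
 * S5   S6  S6 
   S6   S6  S6 
(> = start, * = accepting)

start=S0; accept=S0,S1,S2,S3,S4,S5; S0-p>S1; S0-q>S1; S1-p>S2; S1-q>S2; S2-p>S3; S2-q>S3; S3-p>S4; S3-q>S4; S4-p>S5; S4-q>S5; S5-p>S6; S5-q>S6; S6-p>S6; S6-q>S6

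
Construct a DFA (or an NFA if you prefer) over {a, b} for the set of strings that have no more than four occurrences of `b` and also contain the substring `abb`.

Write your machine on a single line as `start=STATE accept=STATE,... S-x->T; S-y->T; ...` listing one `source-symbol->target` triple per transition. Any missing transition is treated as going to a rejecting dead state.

Build one automaton per condition and run them in lockstep. One (6 states) tracks the count of `b`s, saturating at 5; the other (4 states) tracks whether and how much of `abb` has been seen. Each combined state is a pair, one component from each; accept when both components accept. Equivalent product states are then merged.
          a    b  
>  S0     S1   S2 
   S1     S1   S3 
   S2     S4   S5 
   S3     S4   S6 
   S4     S4   S7 
   S5     S8   S9 
 * S6     S6  S10 
   S7     S8  S10 
   S8     S8  S11 
   S9     S9   S9 
 * S10   S10  S12 
   S11    S9  S12 
 * S12   S12   S9 
(> = start, * = accepting)

start=S0; accept=S6,S10,S12; S0-a->S1; S0-b->S2; S1-a->S1; S1-b->S3; S2-a->S4; S2-b->S5; S3-a->S4; S3-b->S6; S4-a->S4; S4-b->S7; S5-a->S8; S5-b->S9; S6-a->S6; S6-b->S10; S7-a->S8; S7-b->S10; S8-a->S8; S8-b->S11; S9-a->S9; S9-b->S9; S10-a->S10; S10-b->S12; S11-a->S9; S11-b->S12; S12-a->S12; S12-b->S9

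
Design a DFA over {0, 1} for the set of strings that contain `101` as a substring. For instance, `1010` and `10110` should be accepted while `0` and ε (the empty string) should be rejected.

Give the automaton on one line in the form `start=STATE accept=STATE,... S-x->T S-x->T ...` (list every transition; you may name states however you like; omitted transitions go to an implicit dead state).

start=A accept=D A-0->A A-1->B B-0->C B-1->B C-0->A C-1->D D-0->D D-1->D

States A..C record the length of the longest prefix of `101` that matches the current input suffix. Reaching D means `101` has been seen, and we stay there forever. Accept from D.
       0  1 
>  A   A  B 
   B   C  B 
   C   A  D 
 * D   D  D 
(> = start, * = accepting)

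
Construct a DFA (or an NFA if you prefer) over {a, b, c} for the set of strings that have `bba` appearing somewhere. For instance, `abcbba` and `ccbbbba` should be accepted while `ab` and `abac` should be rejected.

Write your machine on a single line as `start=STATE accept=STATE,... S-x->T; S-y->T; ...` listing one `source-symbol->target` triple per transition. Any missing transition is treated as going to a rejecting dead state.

start=q0; accept=q3; q0-a->q0; q0-b->q1; q0-c->q0; q1-a->q0; q1-b->q2; q1-c->q0; q2-a->q3; q2-b->q2; q2-c->q0; q3-a->q3; q3-b->q3; q3-c->q3

Track how much of `bba` has been matched so far: state q0 is no progress, q3 is the absorbing accept state reached once `bba` has occurred. Intermediate states record partial matches; on a mismatch, fall back to the longest reusable overlap.
        a   b   c  
>  q0   q0  q1  q0 
   q1   q0  q2  q0 
   q2   q3  q2  q0 
 * q3   q3  q3  q3 
(> = start, * = accepting)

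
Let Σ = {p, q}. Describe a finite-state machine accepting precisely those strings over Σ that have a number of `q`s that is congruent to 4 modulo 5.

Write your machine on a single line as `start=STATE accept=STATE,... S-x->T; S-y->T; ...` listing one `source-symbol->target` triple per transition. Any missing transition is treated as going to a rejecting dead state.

start=S0; accept=S4; S0-p->S0; S0-q->S1; S1-p->S1; S1-q->S2; S2-p->S2; S2-q->S3; S3-p->S3; S3-q->S4; S4-p->S4; S4-q->S0

Keep the running count of `q`s modulo 5: each `q` advances along the cycle S0 → S1 → S2 → S3 → S4 → S0 while other symbols loop. Accept at S4.
With 5 states:
        p   q  
>  S0   S0  S1 
   S1   S1  S2 
   S2   S2  S3 
   S3   S3  S4 
 * S4   S4  S0 
(> = start, * = accepting)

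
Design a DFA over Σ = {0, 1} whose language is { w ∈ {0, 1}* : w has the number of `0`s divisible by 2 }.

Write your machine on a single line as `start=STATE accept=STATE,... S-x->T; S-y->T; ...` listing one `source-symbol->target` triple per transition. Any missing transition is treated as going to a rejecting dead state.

The only thing that matters is how many `0`s have appeared, reduced mod 2. Use one state per residue: s0 for 0, …, s1 for 1. Reading `0` moves to the next residue; anything else stays put. s0 is accepting.
A 2-state machine:
        0   1  
>* s0   s1  s0 
   s1   s0  s1 
(> = start, * = accepting)

start=s0; accept=s0; s0-0->s1; s0-1->s0; s1-0->s0; s1-1->s1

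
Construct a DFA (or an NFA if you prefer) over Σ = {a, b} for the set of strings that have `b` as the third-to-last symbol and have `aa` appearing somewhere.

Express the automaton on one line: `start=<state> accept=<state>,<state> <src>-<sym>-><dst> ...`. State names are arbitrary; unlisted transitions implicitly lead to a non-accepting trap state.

start=S0 accept=S11,S17,S18,S19 S0-a->S1 S0-b->S2 S1-a->S3 S1-b->S4 S2-a->S5 S2-b->S6 S3-a->S7 S3-b->S8 S4-a->S9 S4-b->S10 S5-a->S11 S5-b->S12 S6-a->S13 S6-b->S14 S7-a->S7 S7-b->S8 S8-a->S15 S8-b->S16 S9-a->S11 S9-b->S12 S10-a->S13 S10-b->S14 S11-a->S7 S11-b->S8 S12-a->S9 S12-b->S10 S13-a->S11 S13-b->S12 S14-a->S13 S14-b->S14 S15-a->S11 S15-b->S17 S16-a->S18 S16-b->S19 S17-a->S15 S17-b->S16 S18-a->S11 S18-b->S17 S19-a->S18 S19-b->S19

Build one automaton per condition and run them in lockstep. The first has 15 states tracking the last 3 symbols read; the second has 3 states tracking whether and how much of `aa` has been seen. A product state is a pair (one from each), accepting exactly when both do.
          a    b  
>  S0     S1   S2 
   S1     S3   S4 
   S2     S5   S6 
   S3     S7   S8 
   S4     S9  S10 
   S5    S11  S12 
   S6    S13  S14 
   S7     S7   S8 
   S8    S15  S16 
   S9    S11  S12 
   S10   S13  S14 
 * S11    S7   S8 
   S12    S9  S10 
   S13   S11  S12 
   S14   S13  S14 
   S15   S11  S17 
   S16   S18  S19 
 * S17   S15  S16 
 * S18   S11  S17 
 * S19   S18  S19 
(> = start, * = accepting)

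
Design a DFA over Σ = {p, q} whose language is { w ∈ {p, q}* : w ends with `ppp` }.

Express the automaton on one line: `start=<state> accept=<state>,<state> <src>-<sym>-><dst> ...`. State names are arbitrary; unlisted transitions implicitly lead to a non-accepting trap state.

Let each state record the length of the longest suffix of the input read so far that is also a prefix of `ppp`. s1 means the last symbol is `p`; s2 means the last 2 symbols are `pp`; s3 means the last 3 symbols are `ppp`. Accept only at s3, where the string currently ends in `ppp`.
4 states suffice.
        p   q  
>  s0   s1  s0 
   s1   s2  s0 
   s2   s3  s0 
 * s3   s3  s0 
(> = start, * = accepting)

start=s0 accept=s3 s0-p->s1 s0-q->s0 s1-p->s2 s1-q->s0 s2-p->s3 s2-q->s0 s3-p->s3 s3-q->s0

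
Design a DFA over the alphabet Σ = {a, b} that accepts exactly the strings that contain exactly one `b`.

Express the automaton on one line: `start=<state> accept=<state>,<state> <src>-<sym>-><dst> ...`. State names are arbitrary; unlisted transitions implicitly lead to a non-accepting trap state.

Count `b`s, saturating at 2: state S0 means no `b` yet, S1 means one `b` seen, S2 means more than one. Each `b` increments (capped at S2); other symbols loop. Accept from {S1}.
        a   b  
>  S0   S0  S1 
 * S1   S1  S2 
   S2   S2  S2 
(> = start, * = accepting)

start=S0 accept=S1 S0-a->S0 S0-b->S1 S1-a->S1 S1-b->S2 S2-a->S2 S2-b->S2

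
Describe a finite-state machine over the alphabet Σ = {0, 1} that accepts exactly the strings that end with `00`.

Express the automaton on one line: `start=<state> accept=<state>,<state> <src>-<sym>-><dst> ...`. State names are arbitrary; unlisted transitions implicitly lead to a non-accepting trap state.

start=A accept=C A-0->B A-1->A B-0->C B-1->A C-0->C C-1->A

Let each state record the length of the longest suffix of the input read so far that is also a prefix of `00`. B means the last symbol is `0`; C means the last 2 symbols are `00`. Accept only at C, where the string currently ends in `00`.
3 states suffice.
       0  1 
>  A   B  A 
   B   C  A 
 * C   C  A 
(> = start, * = accepting)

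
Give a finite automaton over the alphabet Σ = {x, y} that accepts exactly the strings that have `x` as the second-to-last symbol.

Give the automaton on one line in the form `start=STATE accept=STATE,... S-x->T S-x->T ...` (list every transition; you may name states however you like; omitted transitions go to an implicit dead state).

A DFA must remember the last 2 symbols (since which symbol is second-to-last isn't known until the input ends). Use one state per possible window of the last ≤2 symbols; accept from those whose window starts with `x`.
A 7-state machine:
        x   y  
>  q0   q1  q2 
   q1   q3  q4 
   q2   q5  q6 
 * q3   q3  q4 
 * q4   q5  q6 
   q5   q3  q4 
   q6   q5  q6 
(> = start, * = accepting)

start=q0 accept=q3,q4 q0-x->q1 q0-y->q2 q1-x->q3 q1-y->q4 q2-x->q5 q2-y->q6 q3-x->q3 q3-y->q4 q4-x->q5 q4-y->q6 q5-x->q3 q5-y->q4 q6-x->q5 q6-y->q6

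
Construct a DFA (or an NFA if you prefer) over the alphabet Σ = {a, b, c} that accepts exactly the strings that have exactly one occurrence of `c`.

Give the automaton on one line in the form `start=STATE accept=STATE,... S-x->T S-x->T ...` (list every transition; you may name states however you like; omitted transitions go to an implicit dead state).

Only the number of `c`s matters, and only up to 2. Make a chain q0 → q1 → q2 advanced by each `c` (with q2 absorbing); every other symbol self-loops. The accepting set is {q1}.
3 states suffice.
        a   b   c  
>  q0   q0  q0  q1 
 * q1   q1  q1  q2 
   q2   q2  q2  q2 
(> = start, * = accepting)

start=q0 accept=q1 q0-a->q0 q0-b->q0 q0-c->q1 q1-a->q1 q1-b->q1 q1-c->q2 q2-a->q2 q2-b->q2 q2-c->q2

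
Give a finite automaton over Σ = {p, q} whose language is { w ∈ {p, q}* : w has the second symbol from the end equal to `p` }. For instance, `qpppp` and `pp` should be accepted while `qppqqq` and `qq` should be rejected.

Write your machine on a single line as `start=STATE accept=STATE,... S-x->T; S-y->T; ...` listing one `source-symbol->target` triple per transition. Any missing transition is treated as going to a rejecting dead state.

A DFA must remember the last 2 symbols (since which symbol is second-to-last isn't known until the input ends). Use one state per possible window of the last ≤2 symbols; accept from those whose window starts with `p`.
With 7 states:
        p   q  
>  s0   s1  s2 
   s1   s3  s4 
   s2   s5  s6 
 * s3   s3  s4 
 * s4   s5  s6 
   s5   s3  s4 
   s6   s5  s6 
(> = start, * = accepting)

start=s0; accept=s3,s4; s0-p->s1; s0-q->s2; s1-p->s3; s1-q->s4; s2-p->s5; s2-q->s6; s3-p->s3; s3-q->s4; s4-p->s5; s4-q->s6; s5-p->s3; s5-q->s4; s6-p->s5; s6-q->s6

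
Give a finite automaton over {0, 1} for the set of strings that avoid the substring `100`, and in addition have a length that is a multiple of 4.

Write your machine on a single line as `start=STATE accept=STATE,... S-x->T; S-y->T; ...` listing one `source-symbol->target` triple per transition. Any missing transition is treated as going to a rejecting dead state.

Handle the two conditions separately and then intersect. One (4 states) tracks partial matches of the forbidden pattern `100`; the other (4 states) tracks the input length modulo 4. Each combined state is a pair, one component from each; accept when both components accept. After merging equivalent states the machine shrinks.
          0    1  
>* S0     S1   S2 
   S1     S3   S4 
   S2     S5   S4 
   S3     S6   S7 
   S4     S8   S7 
   S5     S9   S7 
   S6     S0  S10 
   S7    S11  S10 
   S8     S9  S10 
   S9     S9   S9 
 * S10   S12   S2 
 * S11    S9   S2 
   S12    S9   S4 
(> = start, * = accepting)

start=S0; accept=S0,S10,S11; S0-0->S1; S0-1->S2; S1-0->S3; S1-1->S4; S2-0->S5; S2-1->S4; S3-0->S6; S3-1->S7; S4-0->S8; S4-1->S7; S5-0->S9; S5-1->S7; S6-0->S0; S6-1->S10; S7-0->S11; S7-1->S10; S8-0->S9; S8-1->S10; S9-0->S9; S9-1->S9; S10-0->S12; S10-1->S2; S11-0->S9; S11-1->S2; S12-0->S9; S12-1->S4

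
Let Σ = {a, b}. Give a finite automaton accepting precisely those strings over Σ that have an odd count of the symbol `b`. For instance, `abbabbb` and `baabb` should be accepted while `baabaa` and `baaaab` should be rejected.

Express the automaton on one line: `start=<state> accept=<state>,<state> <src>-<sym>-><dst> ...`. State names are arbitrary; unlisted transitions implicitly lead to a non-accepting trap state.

The only thing that matters is how many `b`s have appeared, reduced mod 2. Use one state per residue: q0 for 0, …, q1 for 1. Reading `b` moves to the next residue; anything else stays put. q1 is accepting.
2 states suffice.
        a   b  
>  q0   q0  q1 
 * q1   q1  q0 
(> = start, * = accepting)

start=q0 accept=q1 q0-a->q0 q0-b->q1 q1-a->q1 q1-b->q0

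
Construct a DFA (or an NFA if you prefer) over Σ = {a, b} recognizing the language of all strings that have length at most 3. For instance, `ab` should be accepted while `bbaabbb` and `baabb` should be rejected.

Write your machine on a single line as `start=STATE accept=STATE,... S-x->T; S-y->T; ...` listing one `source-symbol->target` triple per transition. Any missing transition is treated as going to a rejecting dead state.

start=S0; accept=S0,S1,S2,S3; S0-a->S1; S0-b->S1; S1-a->S2; S1-b->S2; S2-a->S3; S2-b->S3; S3-a->S4; S3-b->S4; S4-a->S4; S4-b->S4

Count input length up to 4: every symbol moves from S0 toward S4, which means 'more than 3' and absorbs. Accept from {S0, S1, S2, S3}.
With 5 states:
        a   b  
>* S0   S1  S1 
 * S1   S2  S2 
 * S2   S3  S3 
 * S3   S4  S4 
   S4   S4  S4 
(> = start, * = accepting)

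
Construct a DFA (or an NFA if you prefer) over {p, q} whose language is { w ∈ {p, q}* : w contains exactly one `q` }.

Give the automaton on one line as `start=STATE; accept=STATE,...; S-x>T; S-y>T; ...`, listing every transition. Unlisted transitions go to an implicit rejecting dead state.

start=s0; accept=s1; s0-p>s0; s0-q>s1; s1-p>s1; s1-q>s2; s2-p>s2; s2-q>s2

Only the number of `q`s matters, and only up to 2. Make a chain s0 → s1 → s2 advanced by each `q` (with s2 absorbing); every other symbol self-loops. The accepting set is {s1}.
        p   q  
>  s0   s0  s1 
 * s1   s1  s2 
   s2   s2  s2 
(> = start, * = accepting)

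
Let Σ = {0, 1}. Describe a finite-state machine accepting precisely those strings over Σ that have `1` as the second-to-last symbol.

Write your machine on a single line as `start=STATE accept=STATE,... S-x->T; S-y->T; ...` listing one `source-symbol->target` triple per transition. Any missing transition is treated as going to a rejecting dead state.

Because acceptance depends on a position counted from the end, the machine has to buffer the most recent 2 symbols. Make each state the string of the last up-to-2 symbols read; on input `x` shift the window left and append `x`. Accept when the buffered window has length 2 and begins with `1`.
        0   1  
>  q0   q1  q2 
   q1   q3  q4 
   q2   q5  q6 
   q3   q3  q4 
   q4   q5  q6 
 * q5   q3  q4 
 * q6   q5  q6 
(> = start, * = accepting)

start=q0; accept=q5,q6; q0-0->q1; q0-1->q2; q1-0->q3; q1-1->q4; q2-0->q5; q2-1->q6; q3-0->q3; q3-1->q4; q4-0->q5; q4-1->q6; q5-0->q3; q5-1->q4; q6-0->q5; q6-1->q6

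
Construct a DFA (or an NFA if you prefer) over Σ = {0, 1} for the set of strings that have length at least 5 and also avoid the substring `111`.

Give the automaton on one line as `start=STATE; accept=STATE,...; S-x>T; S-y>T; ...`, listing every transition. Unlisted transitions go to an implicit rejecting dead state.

Build one automaton per condition and run them in lockstep. The first has 7 states tracking the input length, saturating at 6; the second has 4 states tracking partial matches of the forbidden pattern `111`. A product state is a pair (one from each), accepting exactly when both do. Minimizing collapses redundant product states.
16 states suffice.
          0    1  
>  s0     s1   s2 
   s1     s3   s4 
   s2     s3   s5 
   s3     s6   s7 
   s4     s6   s8 
   s5     s6   s9 
   s6    s10  s11 
   s7    s10  s12 
   s8    s10   s9 
   s9     s9   s9 
   s10   s13  s14 
   s11   s13  s15 
   s12   s13   s9 
 * s13   s13  s14 
 * s14   s13  s15 
 * s15   s13   s9 
(> = start, * = accepting)

start=s0; accept=s13,s14,s15; s0-0>s1; s0-1>s2; s1-0>s3; s1-1>s4; s2-0>s3; s2-1>s5; s3-0>s6; s3-1>s7; s4-0>s6; s4-1>s8; s5-0>s6; s5-1>s9; s6-0>s10; s6-1>s11; s7-0>s10; s7-1>s12; s8-0>s10; s8-1>s9; s9-0>s9; s9-1>s9; s10-0>s13; s10-1>s14; s11-0>s13; s11-1>s15; s12-0>s13; s12-1>s9; s13-0>s13; s13-1>s14; s14-0>s13; s14-1>s15; s15-0>s13; s15-1>s9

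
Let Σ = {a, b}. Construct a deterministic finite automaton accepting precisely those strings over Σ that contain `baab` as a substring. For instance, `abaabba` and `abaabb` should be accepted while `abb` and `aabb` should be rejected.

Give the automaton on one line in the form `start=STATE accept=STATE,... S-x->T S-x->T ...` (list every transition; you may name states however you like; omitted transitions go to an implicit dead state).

States S0..S3 record the length of the longest prefix of `baab` that matches the current input suffix. Reaching S4 means `baab` has been seen, and we stay there forever. Accept from S4.
A 5-state machine:
        a   b  
>  S0   S0  S1 
   S1   S2  S1 
   S2   S3  S1 
   S3   S0  S4 
 * S4   S4  S4 
(> = start, * = accepting)

start=S0 accept=S4 S0-a->S0 S0-b->S1 S1-a->S2 S1-b->S1 S2-a->S3 S2-b->S1 S3-a->S0 S3-b->S4 S4-a->S4 S4-b->S4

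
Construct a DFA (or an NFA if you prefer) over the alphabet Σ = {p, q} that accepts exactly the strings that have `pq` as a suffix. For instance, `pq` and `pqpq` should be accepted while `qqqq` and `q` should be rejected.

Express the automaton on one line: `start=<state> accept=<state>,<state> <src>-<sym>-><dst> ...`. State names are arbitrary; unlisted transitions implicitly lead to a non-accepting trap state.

Let each state record the length of the longest suffix of the input read so far that is also a prefix of `pq`. s1 means the last symbol is `p`; s2 means the last 2 symbols are `pq`. Accept only at s2, where the string currently ends in `pq`.
A 3-state machine:
        p   q  
>  s0   s1  s0 
   s1   s1  s2 
 * s2   s1  s0 
(> = start, * = accepting)

start=s0 accept=s2 s0-p->s1 s0-q->s0 s1-p->s1 s1-q->s2 s2-p->s1 s2-q->s0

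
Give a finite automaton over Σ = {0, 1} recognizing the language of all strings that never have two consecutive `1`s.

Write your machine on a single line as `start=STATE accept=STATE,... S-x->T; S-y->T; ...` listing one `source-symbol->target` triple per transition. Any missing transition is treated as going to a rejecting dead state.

start=S0; accept=S0,S1; S0-0->S0; S0-1->S1; S1-0->S0; S1-1->S2; S2-0->S2; S2-1->S2

Track partial matches of the forbidden pattern `11`. State S2 is a dead state reached once `11` has occurred; every other state accepts. S0 means no part of `11` is currently matched.
        0   1  
>* S0   S0  S1 
 * S1   S0  S2 
   S2   S2  S2 
(> = start, * = accepting)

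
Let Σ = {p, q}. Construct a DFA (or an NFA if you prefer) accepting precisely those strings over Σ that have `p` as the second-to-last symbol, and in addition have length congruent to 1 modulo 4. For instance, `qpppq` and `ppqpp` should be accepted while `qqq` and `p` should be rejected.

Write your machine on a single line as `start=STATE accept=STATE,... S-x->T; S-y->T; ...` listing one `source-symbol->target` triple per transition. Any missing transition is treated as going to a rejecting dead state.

start=S0; accept=S5; S0-p->S1; S0-q->S1; S1-p->S2; S1-q->S2; S2-p->S3; S2-q->S3; S3-p->S4; S3-q->S0; S4-p->S5; S4-q->S5; S5-p->S2; S5-q->S2

Build one automaton per condition and run them in lockstep. The first has 7 states tracking the last 2 symbols read; the second has 4 states tracking the input length modulo 4. A product state is a pair (one from each), accepting exactly when both do. Minimizing collapses redundant product states.
6 states suffice.
        p   q  
>  S0   S1  S1 
   S1   S2  S2 
   S2   S3  S3 
   S3   S4  S0 
   S4   S5  S5 
 * S5   S2  S2 
(> = start, * = accepting)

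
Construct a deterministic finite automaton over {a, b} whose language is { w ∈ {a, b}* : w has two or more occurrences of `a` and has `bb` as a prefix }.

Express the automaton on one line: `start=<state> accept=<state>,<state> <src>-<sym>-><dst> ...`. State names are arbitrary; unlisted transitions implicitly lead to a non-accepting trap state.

start=q0 accept=q7,q8 q0-a->q1 q0-b->q2 q1-a->q3 q1-b->q1 q2-a->q1 q2-b->q4 q3-a->q5 q3-b->q3 q4-a->q6 q4-b->q4 q5-a->q5 q5-b->q5 q6-a->q7 q6-b->q6 q7-a->q8 q7-b->q7 q8-a->q8 q8-b->q8

Build one automaton per condition and run them in lockstep. One (4 states) tracks the count of `a`s, saturating at 3; the other (4 states) tracks whether the input so far still matches the prefix `bb`. Each combined state is a pair, one component from each; accept when both components accept.
        a   b  
>  q0   q1  q2 
   q1   q3  q1 
   q2   q1  q4 
   q3   q5  q3 
   q4   q6  q4 
   q5   q5  q5 
   q6   q7  q6 
 * q7   q8  q7 
 * q8   q8  q8 
(> = start, * = accepting)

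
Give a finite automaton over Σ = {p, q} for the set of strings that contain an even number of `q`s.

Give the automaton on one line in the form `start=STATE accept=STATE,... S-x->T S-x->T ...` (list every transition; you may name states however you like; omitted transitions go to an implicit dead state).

The only thing that matters is how many `q`s have appeared, reduced mod 2. Use one state per residue: A for 0, …, B for 1. Reading `q` moves to the next residue; anything else stays put. A is accepting.
2 states suffice.
       p  q 
>* A   A  B 
   B   B  A 
(> = start, * = accepting)

start=A accept=A A-p->A A-q->B B-p->B B-q->A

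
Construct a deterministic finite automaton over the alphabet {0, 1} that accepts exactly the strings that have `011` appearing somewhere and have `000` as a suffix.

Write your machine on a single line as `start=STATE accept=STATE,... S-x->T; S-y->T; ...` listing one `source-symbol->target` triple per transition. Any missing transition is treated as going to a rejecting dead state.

start=s0; accept=s6; s0-0->s1; s0-1->s0; s1-0->s1; s1-1->s2; s2-0->s1; s2-1->s3; s3-0->s4; s3-1->s3; s4-0->s5; s4-1->s3; s5-0->s6; s5-1->s3; s6-0->s6; s6-1->s3

Build one automaton per condition and run them in lockstep. One (4 states) tracks whether and how much of `011` has been seen; the other (4 states) tracks how much of the suffix `000` has currently been matched. Each combined state is a pair, one component from each; accept when both components accept. Equivalent product states are then merged.
        0   1  
>  s0   s1  s0 
   s1   s1  s2 
   s2   s1  s3 
   s3   s4  s3 
   s4   s5  s3 
   s5   s6  s3 
 * s6   s6  s3 
(> = start, * = accepting)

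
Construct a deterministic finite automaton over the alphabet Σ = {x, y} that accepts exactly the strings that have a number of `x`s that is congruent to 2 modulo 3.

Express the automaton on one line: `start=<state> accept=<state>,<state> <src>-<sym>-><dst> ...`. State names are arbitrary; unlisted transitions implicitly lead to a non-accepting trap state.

The only thing that matters is how many `x`s have appeared, reduced mod 3. Use one state per residue: q0 for 0, …, q2 for 2. Reading `x` moves to the next residue; anything else stays put. q2 is accepting.
With 3 states:
        x   y  
>  q0   q1  q0 
   q1   q2  q1 
 * q2   q0  q2 
(> = start, * = accepting)

start=q0 accept=q2 q0-x->q1 q0-y->q0 q1-x->q2 q1-y->q1 q2-x->q0 q2-y->q2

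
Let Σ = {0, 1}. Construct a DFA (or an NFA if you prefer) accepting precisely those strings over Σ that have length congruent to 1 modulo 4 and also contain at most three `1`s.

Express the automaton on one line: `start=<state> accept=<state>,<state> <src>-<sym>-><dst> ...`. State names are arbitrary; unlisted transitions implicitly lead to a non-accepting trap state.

Build one automaton per condition and run them in lockstep. One (4 states) tracks the input length modulo 4; the other (5 states) tracks the count of `1`s, saturating at 4. Each combined state is a pair, one component from each; accept when both components accept.
A 20-state machine:
       0  1 
>  A   B  C 
 * B   D  E 
 * C   E  F 
   D   G  H 
   E   H  I 
   F   I  J 
   G   A  K 
   H   K  L 
   I   L  M 
   J   M  N 
   K   C  O 
   L   O  P 
   M   P  Q 
   N   Q  Q 
 * O   F  R 
 * P   R  S 
   Q   S  S 
   R   J  T 
   S   T  T 
   T   N  N 
(> = start, * = accepting)

start=A accept=B,C,O,P A-0->B A-1->C B-0->D B-1->E C-0->E C-1->F D-0->G D-1->H E-0->H E-1->I F-0->I F-1->J G-0->A G-1->K H-0->K H-1->L I-0->L I-1->M J-0->M J-1->N K-0->C K-1->O L-0->O L-1->P M-0->P M-1->Q N-0->Q N-1->Q O-0->F O-1->R P-0->R P-1->S Q-0->S Q-1->S R-0->J R-1->T S-0->T S-1->T T-0->N T-1->N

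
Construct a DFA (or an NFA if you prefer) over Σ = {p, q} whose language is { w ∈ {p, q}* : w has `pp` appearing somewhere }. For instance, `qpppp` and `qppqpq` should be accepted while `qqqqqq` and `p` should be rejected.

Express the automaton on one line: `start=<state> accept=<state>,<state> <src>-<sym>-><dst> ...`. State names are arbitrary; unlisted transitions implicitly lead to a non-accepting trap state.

Track how much of `pp` has been matched so far: state s0 is no progress, s2 is the absorbing accept state reached once `pp` has occurred. Intermediate states record partial matches; on a mismatch, fall back to the longest reusable overlap.
3 states suffice.
        p   q  
>  s0   s1  s0 
   s1   s2  s0 
 * s2   s2  s2 
(> = start, * = accepting)

start=s0 accept=s2 s0-p->s1 s0-q->s0 s1-p->s2 s1-q->s0 s2-p->s2 s2-q->s2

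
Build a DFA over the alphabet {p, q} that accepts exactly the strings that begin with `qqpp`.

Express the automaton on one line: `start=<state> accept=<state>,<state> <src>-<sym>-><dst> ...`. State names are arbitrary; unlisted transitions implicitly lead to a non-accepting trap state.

Walk along `qqpp` while the input agrees: from S0 take `q` to S1, and so on. Any deviation drops to the rejecting sink S5. Once S4 is reached the prefix is confirmed and every continuation is accepted.
        p   q  
>  S0   S5  S1 
   S1   S5  S2 
   S2   S3  S5 
   S3   S4  S5 
 * S4   S4  S4 
   S5   S5  S5 
(> = start, * = accepting)

start=S0 accept=S4 S0-p->S5 S0-q->S1 S1-p->S5 S1-q->S2 S2-p->S3 S2-q->S5 S3-p->S4 S3-q->S5 S4-p->S4 S4-q->S4 S5-p->S5 S5-q->S5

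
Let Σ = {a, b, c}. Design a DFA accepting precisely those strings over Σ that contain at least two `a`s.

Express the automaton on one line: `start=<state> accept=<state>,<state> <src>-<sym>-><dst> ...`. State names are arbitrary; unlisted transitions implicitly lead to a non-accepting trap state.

Only the number of `a`s matters, and only up to 3. Make a chain q0 → q1 → q2 → q3 advanced by each `a` (with q3 absorbing); every other symbol self-loops. The accepting set is {q2, q3}.
With 4 states:
        a   b   c  
>  q0   q1  q0  q0 
   q1   q2  q1  q1 
 * q2   q3  q2  q2 
 * q3   q3  q3  q3 
(> = start, * = accepting)

start=q0 accept=q2,q3 q0-a->q1 q0-b->q0 q0-c->q0 q1-a->q2 q1-b->q1 q1-c->q1 q2-a->q3 q2-b->q2 q2-c->q2 q3-a->q3 q3-b->q3 q3-c->q3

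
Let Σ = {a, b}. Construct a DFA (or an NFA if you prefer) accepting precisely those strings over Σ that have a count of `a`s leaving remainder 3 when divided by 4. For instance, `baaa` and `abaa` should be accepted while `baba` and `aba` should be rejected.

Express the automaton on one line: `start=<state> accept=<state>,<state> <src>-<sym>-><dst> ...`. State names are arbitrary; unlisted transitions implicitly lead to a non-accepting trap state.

The only thing that matters is how many `a`s have appeared, reduced mod 4. Use one state per residue: s0 for 0, …, s3 for 3. Reading `a` moves to the next residue; anything else stays put. s3 is accepting.
4 states suffice.
        a   b  
>  s0   s1  s0 
   s1   s2  s1 
   s2   s3  s2 
 * s3   s0  s3 
(> = start, * = accepting)

start=s0 accept=s3 s0-a->s1 s0-b->s0 s1-a->s2 s1-b->s1 s2-a->s3 s2-b->s2 s3-a->s0 s3-b->s3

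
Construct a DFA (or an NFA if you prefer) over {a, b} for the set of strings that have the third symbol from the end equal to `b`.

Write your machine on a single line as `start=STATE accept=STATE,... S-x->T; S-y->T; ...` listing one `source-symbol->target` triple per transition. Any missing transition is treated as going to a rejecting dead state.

start=s0; accept=s11,s12,s13,s14; s0-a->s1; s0-b->s2; s1-a->s3; s1-b->s4; s2-a->s5; s2-b->s6; s3-a->s7; s3-b->s8; s4-a->s9; s4-b->s10; s5-a->s11; s5-b->s12; s6-a->s13; s6-b->s14; s7-a->s7; s7-b->s8; s8-a->s9; s8-b->s10; s9-a->s11; s9-b->s12; s10-a->s13; s10-b->s14; s11-a->s7; s11-b->s8; s12-a->s9; s12-b->s10; s13-a->s11; s13-b->s12; s14-a->s13; s14-b->s14

Because acceptance depends on a position counted from the end, the machine has to buffer the most recent 3 symbols. Make each state the string of the last up-to-3 symbols read; on input `x` shift the window left and append `x`. Accept when the buffered window has length 3 and begins with `b`.
          a    b  
>  s0     s1   s2 
   s1     s3   s4 
   s2     s5   s6 
   s3     s7   s8 
   s4     s9  s10 
   s5    s11  s12 
   s6    s13  s14 
   s7     s7   s8 
   s8     s9  s10 
   s9    s11  s12 
   s10   s13  s14 
 * s11    s7   s8 
 * s12    s9  s10 
 * s13   s11  s12 
 * s14   s13  s14 
(> = start, * = accepting)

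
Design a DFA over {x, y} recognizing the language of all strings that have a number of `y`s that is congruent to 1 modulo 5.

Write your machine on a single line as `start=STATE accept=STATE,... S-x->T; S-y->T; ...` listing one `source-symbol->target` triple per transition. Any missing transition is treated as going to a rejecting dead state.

Keep the running count of `y`s modulo 5: each `y` advances along the cycle S0 → S1 → S2 → S3 → S4 → S0 while other symbols loop. Accept at S1.
        x   y  
>  S0   S0  S1 
 * S1   S1  S2 
   S2   S2  S3 
   S3   S3  S4 
   S4   S4  S0 
(> = start, * = accepting)

start=S0; accept=S1; S0-x->S0; S0-y->S1; S1-x->S1; S1-y->S2; S2-x->S2; S2-y->S3; S3-x->S3; S3-y->S4; S4-x->S4; S4-y->S0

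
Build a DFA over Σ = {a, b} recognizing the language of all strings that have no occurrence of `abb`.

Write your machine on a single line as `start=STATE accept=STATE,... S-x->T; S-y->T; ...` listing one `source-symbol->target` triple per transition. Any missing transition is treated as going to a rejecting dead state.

Track partial matches of the forbidden pattern `abb`. State q3 is a dead state reached once `abb` has occurred; every other state accepts. q0 means no part of `abb` is currently matched.
A 4-state machine:
        a   b  
>* q0   q1  q0 
 * q1   q1  q2 
 * q2   q1  q3 
   q3   q3  q3 
(> = start, * = accepting)

start=q0; accept=q0,q1,q2; q0-a->q1; q0-b->q0; q1-a->q1; q1-b->q2; q2-a->q1; q2-b->q3; q3-a->q3; q3-b->q3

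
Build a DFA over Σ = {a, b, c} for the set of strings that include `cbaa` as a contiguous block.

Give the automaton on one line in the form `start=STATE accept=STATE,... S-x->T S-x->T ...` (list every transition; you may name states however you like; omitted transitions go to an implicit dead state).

start=s0 accept=s4 s0-a->s0 s0-b->s0 s0-c->s1 s1-a->s0 s1-b->s2 s1-c->s1 s2-a->s3 s2-b->s0 s2-c->s1 s3-a->s4 s3-b->s0 s3-c->s1 s4-a->s4 s4-b->s4 s4-c->s4

States s0..s3 record the length of the longest prefix of `cbaa` that matches the current input suffix. Reaching s4 means `cbaa` has been seen, and we stay there forever. Accept from s4.
5 states suffice.
        a   b   c  
>  s0   s0  s0  s1 
   s1   s0  s2  s1 
   s2   s3  s0  s1 
   s3   s4  s0  s1 
 * s4   s4  s4  s4 
(> = start, * = accepting)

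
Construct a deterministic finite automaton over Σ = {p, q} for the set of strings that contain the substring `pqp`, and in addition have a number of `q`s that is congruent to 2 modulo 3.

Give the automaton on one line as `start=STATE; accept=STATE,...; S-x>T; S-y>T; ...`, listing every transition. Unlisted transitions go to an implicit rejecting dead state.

start=S0; accept=S9; S0-p>S1; S0-q>S2; S1-p>S1; S1-q>S3; S2-p>S4; S2-q>S5; S3-p>S6; S3-q>S5; S4-p>S4; S4-q>S7; S5-p>S8; S5-q>S0; S6-p>S6; S6-q>S9; S7-p>S9; S7-q>S0; S8-p>S8; S8-q>S10; S9-p>S9; S9-q>S11; S10-p>S11; S10-q>S2; S11-p>S11; S11-q>S6

Run two small machines in parallel and take their product. The first has 4 states tracking whether and how much of `pqp` has been seen; the second has 3 states tracking the count of `q`s modulo 3. A product state is a pair (one from each), accepting exactly when both do.
With 12 states:
          p    q  
>  S0     S1   S2 
   S1     S1   S3 
   S2     S4   S5 
   S3     S6   S5 
   S4     S4   S7 
   S5     S8   S0 
   S6     S6   S9 
   S7     S9   S0 
   S8     S8  S10 
 * S9     S9  S11 
   S10   S11   S2 
   S11   S11   S6 
(> = start, * = accepting)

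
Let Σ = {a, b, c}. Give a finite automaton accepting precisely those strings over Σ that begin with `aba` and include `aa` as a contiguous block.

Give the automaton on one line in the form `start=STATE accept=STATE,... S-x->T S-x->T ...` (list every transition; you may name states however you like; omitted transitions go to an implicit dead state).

start=s0 accept=s7 s0-a->s1 s0-b->s2 s0-c->s2 s1-a->s3 s1-b->s4 s1-c->s2 s2-a->s5 s2-b->s2 s2-c->s2 s3-a->s3 s3-b->s3 s3-c->s3 s4-a->s6 s4-b->s2 s4-c->s2 s5-a->s3 s5-b->s2 s5-c->s2 s6-a->s7 s6-b->s8 s6-c->s8 s7-a->s7 s7-b->s7 s7-c->s7 s8-a->s6 s8-b->s8 s8-c->s8

Run two small machines in parallel and take their product. One (5 states) tracks whether the input so far still matches the prefix `aba`; the other (3 states) tracks whether and how much of `aa` has been seen. Each combined state is a pair, one component from each; accept when both components accept.
        a   b   c  
>  s0   s1  s2  s2 
   s1   s3  s4  s2 
   s2   s5  s2  s2 
   s3   s3  s3  s3 
   s4   s6  s2  s2 
   s5   s3  s2  s2 
   s6   s7  s8  s8 
 * s7   s7  s7  s7 
   s8   s6  s8  s8 
(> = start, * = accepting)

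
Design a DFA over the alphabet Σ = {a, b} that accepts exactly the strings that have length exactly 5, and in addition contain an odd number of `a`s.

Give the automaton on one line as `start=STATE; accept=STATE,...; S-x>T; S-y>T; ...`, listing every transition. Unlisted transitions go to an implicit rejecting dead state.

start=q0; accept=q9; q0-a>q1; q0-b>q2; q1-a>q3; q1-b>q4; q2-a>q4; q2-b>q3; q3-a>q5; q3-b>q6; q4-a>q6; q4-b>q5; q5-a>q7; q5-b>q8; q6-a>q8; q6-b>q7; q7-a>q9; q7-b>q10; q8-a>q10; q8-b>q9; q9-a>q11; q9-b>q12; q10-a>q12; q10-b>q11; q11-a>q12; q11-b>q11; q12-a>q11; q12-b>q12

Build one automaton per condition and run them in lockstep. One (7 states) tracks the input length, saturating at 6; the other (2 states) tracks the count of `a`s modulo 2. Each combined state is a pair, one component from each; accept when both components accept.
13 states suffice.
          a    b  
>  q0     q1   q2 
   q1     q3   q4 
   q2     q4   q3 
   q3     q5   q6 
   q4     q6   q5 
   q5     q7   q8 
   q6     q8   q7 
   q7     q9  q10 
   q8    q10   q9 
 * q9    q11  q12 
   q10   q12  q11 
   q11   q12  q11 
   q12   q11  q12 
(> = start, * = accepting)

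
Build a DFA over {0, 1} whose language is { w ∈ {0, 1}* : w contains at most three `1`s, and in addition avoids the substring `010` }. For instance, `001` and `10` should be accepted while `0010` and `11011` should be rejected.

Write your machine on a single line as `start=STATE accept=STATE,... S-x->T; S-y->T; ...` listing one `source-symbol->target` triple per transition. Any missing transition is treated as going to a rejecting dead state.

start=q0; accept=q0,q1,q2,q3,q4,q5,q7,q8,q9,q11,q12; q0-0->q1; q0-1->q2; q1-0->q1; q1-1->q3; q2-0->q4; q2-1->q5; q3-0->q6; q3-1->q5; q4-0->q4; q4-1->q7; q5-0->q8; q5-1->q9; q6-0->q6; q6-1->q10; q7-0->q10; q7-1->q9; q8-0->q8; q8-1->q11; q9-0->q12; q9-1->q13; q10-0->q10; q10-1->q14; q11-0->q14; q11-1->q13; q12-0->q12; q12-1->q15; q13-0->q16; q13-1->q13; q14-0->q14; q14-1->q17; q15-0->q17; q15-1->q13; q16-0->q16; q16-1->q15; q17-0->q17; q17-1->q17

Build one automaton per condition and run them in lockstep. One (5 states) tracks the count of `1`s, saturating at 4; the other (4 states) tracks partial matches of the forbidden pattern `010`. Each combined state is a pair, one component from each; accept when both components accept.
An 18-state machine:
          0    1  
>* q0     q1   q2 
 * q1     q1   q3 
 * q2     q4   q5 
 * q3     q6   q5 
 * q4     q4   q7 
 * q5     q8   q9 
   q6     q6  q10 
 * q7    q10   q9 
 * q8     q8  q11 
 * q9    q12  q13 
   q10   q10  q14 
 * q11   q14  q13 
 * q12   q12  q15 
   q13   q16  q13 
   q14   q14  q17 
   q15   q17  q13 
   q16   q16  q15 
   q17   q17  q17 
(> = start, * = accepting)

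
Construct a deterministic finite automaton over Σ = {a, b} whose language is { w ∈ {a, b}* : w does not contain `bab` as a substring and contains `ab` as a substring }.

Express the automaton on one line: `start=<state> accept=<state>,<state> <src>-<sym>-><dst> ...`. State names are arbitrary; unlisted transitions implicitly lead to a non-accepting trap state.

Build one automaton per condition and run them in lockstep. The first has 4 states tracking partial matches of the forbidden pattern `bab`; the second has 3 states tracking whether and how much of `ab` has been seen. A product state is a pair (one from each), accepting exactly when both do.
An 8-state machine:
        a   b  
>  q0   q1  q2 
   q1   q1  q3 
   q2   q4  q2 
 * q3   q5  q3 
   q4   q1  q6 
 * q5   q7  q6 
   q6   q6  q6 
 * q7   q7  q3 
(> = start, * = accepting)

start=q0 accept=q3,q5,q7 q0-a->q1 q0-b->q2 q1-a->q1 q1-b->q3 q2-a->q4 q2-b->q2 q3-a->q5 q3-b->q3 q4-a->q1 q4-b->q6 q5-a->q7 q5-b->q6 q6-a->q6 q6-b->q6 q7-a->q7 q7-b->q3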